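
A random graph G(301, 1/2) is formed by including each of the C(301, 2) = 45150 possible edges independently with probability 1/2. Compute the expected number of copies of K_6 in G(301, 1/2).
E[# K_6] = C(301, 6) · (1/2)^C(6, 2) = 982405684260 / 2^15 = 245601421065/8192 ≈ 29980642.219849

For each 6-subset S of vertices (there are C(301, 6) = 982405684260 such S), let X_S = 1 if S induces a K_6 (all C(6, 2) = 15 edges present). Then P(X_S = 1) = (1/2)^15 = 1/32768. By linearity of expectation, E[# K_6] = C(301, 6) · (1/2)^15 = 982405684260 / 32768 = 245601421065/8192 ≈ 29980642.219849.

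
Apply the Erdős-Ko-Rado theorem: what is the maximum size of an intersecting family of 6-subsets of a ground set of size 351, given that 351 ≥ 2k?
max |F| = C(350, 5) = 42530162570

The Erdős-Ko-Rado theorem states: for n ≥ 2k, an intersecting family of k-subsets of an n-element set has size at most C(n − 1, k − 1), with equality for 'star' families {A ⊆ [n] : |A| = k, i ∈ A} (fix an element i). For n = 351, k = 6: C(350, 5) = 42530162570.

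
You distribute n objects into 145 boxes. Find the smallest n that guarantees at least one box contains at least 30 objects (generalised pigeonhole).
n = (30 − 1)·145 + 1 = 4206

By the generalised pigeonhole principle, to guarantee some box contains ≥ r objects we need more than (r − 1) · k objects total. Threshold: n = (r − 1) · k + 1. With r = 30 and k = 145: n = 29 · 145 + 1 = 4205 + 1 = 4206. For n = 4205 = 29 · 145, we can put exactly 29 objects in every box, avoiding 30 in any single one — so 4206 is tight.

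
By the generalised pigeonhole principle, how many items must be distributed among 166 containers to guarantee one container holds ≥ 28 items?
n = (28 − 1)·166 + 1 = 4483

By the generalised pigeonhole principle, to guarantee some box contains ≥ r objects we need more than (r − 1) · k objects total. Threshold: n = (r − 1) · k + 1. With r = 28 and k = 166: n = 27 · 166 + 1 = 4482 + 1 = 4483. For n = 4482 = 27 · 166, we can put exactly 27 objects in every box, avoiding 28 in any single one — so 4483 is tight.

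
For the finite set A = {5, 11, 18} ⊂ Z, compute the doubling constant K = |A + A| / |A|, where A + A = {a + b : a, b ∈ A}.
K = |A + A| / |A| = 6/3 = 2

Enumerate A + A = {a + b : a, b ∈ A}. With |A| = 3, there are |A|^2 = 9 ordered sum pairs; collecting distinct values, A + A = {10, 16, 22, 23, 29, 36}, so |A + A| = 6. Thus K = 6/3 = 2. For comparison, the minimum possible |A + A| over all 3-element sets is 2·3 − 1 = 5 (so min K = 5/3), attained only by arithmetic progressions.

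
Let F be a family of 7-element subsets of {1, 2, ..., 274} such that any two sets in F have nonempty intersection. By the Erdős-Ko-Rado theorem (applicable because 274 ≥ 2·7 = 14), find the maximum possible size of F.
max |F| = C(273, 6) = 544025408472

Erdős-Ko-Rado (1961): when n ≥ 2k, max |F| = C(n−1, k−1). The bound is attained by the star {A : i ∈ A} for any fixed i ∈ [n]. Here C(274−1, 7−1) = C(273, 6) = 544025408472.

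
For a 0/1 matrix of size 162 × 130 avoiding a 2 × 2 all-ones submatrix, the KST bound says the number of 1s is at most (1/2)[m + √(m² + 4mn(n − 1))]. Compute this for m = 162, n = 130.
z(162, 130; 2, 2) ≤ (1/2)[162 + √(162² + 4·162·130·129)] = (1/2)[162 + √10893204] = 1731.2427

Kővári–Sós–Turán: let r_1, ..., r_162 be the row sums and z = Σ r_i the total number of 1s. Each pair of columns can share at most one row with both entries 1 (else a 2×2 all-ones block appears), so Σ_i C(r_i, 2) ≤ C(130, 2) = 8385. By convexity Σ_i C(r_i, 2) ≥ 162·C(z/162, 2) = z(z − 162)/(2·162), giving z² − 162z − 162·130·129 ≤ 0 and hence z ≤ (1/2)[162 + √(26244 + 4·2716740)] = (1/2)[162 + √10893204] ≈ (1/2)(162 + 3300.4854) = 1731.2427.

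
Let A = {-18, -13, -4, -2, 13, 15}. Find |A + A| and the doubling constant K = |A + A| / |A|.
K = |A + A| / |A| = 20/6 = 10/3

Enumerate A + A = {a + b : a, b ∈ A}. With |A| = 6, there are |A|^2 = 36 ordered sum pairs; collecting distinct values, A + A = {-36, -31, -26, -22, -20, -17, -15, -8, -6, -5, -4, -3, 0, 2, 9, 11, 13, 26, 28, 30}, so |A + A| = 20. Thus K = 20/6 = 10/3. For comparison, the minimum possible |A + A| over all 6-element sets is 2·6 − 1 = 11 (so min K = 11/6), attained only by arithmetic progressions.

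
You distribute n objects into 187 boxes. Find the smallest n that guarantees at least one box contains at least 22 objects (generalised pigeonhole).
n = (22 − 1)·187 + 1 = 3928

By the generalised pigeonhole principle, to guarantee some box contains ≥ r objects we need more than (r − 1) · k objects total. Threshold: n = (r − 1) · k + 1. With r = 22 and k = 187: n = 21 · 187 + 1 = 3927 + 1 = 3928. For n = 3927 = 21 · 187, we can put exactly 21 objects in every box, avoiding 22 in any single one — so 3928 is tight.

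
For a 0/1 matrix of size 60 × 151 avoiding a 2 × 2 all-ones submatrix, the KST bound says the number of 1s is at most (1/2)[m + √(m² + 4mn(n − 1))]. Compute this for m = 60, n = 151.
z(60, 151; 2, 2) ≤ (1/2)[60 + √(60² + 4·60·151·150)] = (1/2)[60 + √5439600] = 1196.1475

Kővári–Sós–Turán: let r_1, ..., r_60 be the row sums and z = Σ r_i the total number of 1s. Each pair of columns can share at most one row with both entries 1 (else a 2×2 all-ones block appears), so Σ_i C(r_i, 2) ≤ C(151, 2) = 11325. By convexity Σ_i C(r_i, 2) ≥ 60·C(z/60, 2) = z(z − 60)/(2·60), giving z² − 60z − 60·151·150 ≤ 0 and hence z ≤ (1/2)[60 + √(3600 + 4·1359000)] = (1/2)[60 + √5439600] ≈ (1/2)(60 + 2332.295) = 1196.1475.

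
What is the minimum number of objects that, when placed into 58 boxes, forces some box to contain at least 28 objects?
n = (28 − 1)·58 + 1 = 1567

By the generalised pigeonhole principle, to guarantee some box contains ≥ r objects we need more than (r − 1) · k objects total. Threshold: n = (r − 1) · k + 1. With r = 28 and k = 58: n = 27 · 58 + 1 = 1566 + 1 = 1567. For n = 1566 = 27 · 58, we can put exactly 27 objects in every box, avoiding 28 in any single one — so 1567 is tight.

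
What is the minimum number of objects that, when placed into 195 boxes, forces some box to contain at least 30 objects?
n = (30 − 1)·195 + 1 = 5656

By the generalised pigeonhole principle, to guarantee some box contains ≥ r objects we need more than (r − 1) · k objects total. Threshold: n = (r − 1) · k + 1. With r = 30 and k = 195: n = 29 · 195 + 1 = 5655 + 1 = 5656. For n = 5655 = 29 · 195, we can put exactly 29 objects in every box, avoiding 30 in any single one — so 5656 is tight.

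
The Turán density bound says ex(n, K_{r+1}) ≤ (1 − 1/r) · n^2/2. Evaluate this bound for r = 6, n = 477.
Turán density bound = (5/6) · 477^2/2 = 379215/4 ≈ 94803.75

Turán's theorem: ex(n, K_{r+1}) is achieved by the complete r-partite Turán graph T(n, r) with parts as balanced as possible, and is at most (1 − 1/r) · n^2/2. For r = 6, n = 477: the density bound is (5/6) · 227529/2 = 379215/4 ≈ 94803.75. The integer-valued extremum is e(T(477, 6)) = 94803, which is strictly less than the density bound 379215/4 since 6 ∤ 477 (the parts of T(477, 6) cannot all be equal).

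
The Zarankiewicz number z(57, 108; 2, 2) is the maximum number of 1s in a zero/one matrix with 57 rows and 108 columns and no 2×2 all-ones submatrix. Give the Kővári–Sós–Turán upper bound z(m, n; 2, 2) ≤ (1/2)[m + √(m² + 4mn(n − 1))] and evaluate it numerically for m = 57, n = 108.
z(57, 108; 2, 2) ≤ (1/2)[57 + √(57² + 4·57·108·107)] = (1/2)[57 + √2638017] = 840.5987

Kővári–Sós–Turán: let r_1, ..., r_57 be the row sums and z = Σ r_i the total number of 1s. Each pair of columns can share at most one row with both entries 1 (else a 2×2 all-ones block appears), so Σ_i C(r_i, 2) ≤ C(108, 2) = 5778. By convexity Σ_i C(r_i, 2) ≥ 57·C(z/57, 2) = z(z − 57)/(2·57), giving z² − 57z − 57·108·107 ≤ 0 and hence z ≤ (1/2)[57 + √(3249 + 4·658692)] = (1/2)[57 + √2638017] ≈ (1/2)(57 + 1624.1973) = 840.5987.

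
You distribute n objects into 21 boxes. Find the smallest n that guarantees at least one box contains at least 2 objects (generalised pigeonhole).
n = (2 − 1)·21 + 1 = 22

By the generalised pigeonhole principle, to guarantee some box contains ≥ r objects we need more than (r − 1) · k objects total. Threshold: n = (r − 1) · k + 1. With r = 2 and k = 21: n = 1 · 21 + 1 = 21 + 1 = 22. For n = 21 = 1 · 21, we can put exactly 1 objects in every box, avoiding 2 in any single one — so 22 is tight.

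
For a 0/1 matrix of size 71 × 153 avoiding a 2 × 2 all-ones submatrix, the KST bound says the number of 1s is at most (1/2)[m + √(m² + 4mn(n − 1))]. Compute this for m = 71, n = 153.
z(71, 153; 2, 2) ≤ (1/2)[71 + √(71² + 4·71·153·152)] = (1/2)[71 + √6609745] = 1320.9712

Kővári–Sós–Turán: let r_1, ..., r_71 be the row sums and z = Σ r_i the total number of 1s. Each pair of columns can share at most one row with both entries 1 (else a 2×2 all-ones block appears), so Σ_i C(r_i, 2) ≤ C(153, 2) = 11628. By convexity Σ_i C(r_i, 2) ≥ 71·C(z/71, 2) = z(z − 71)/(2·71), giving z² − 71z − 71·153·152 ≤ 0 and hence z ≤ (1/2)[71 + √(5041 + 4·1651176)] = (1/2)[71 + √6609745] ≈ (1/2)(71 + 2570.9424) = 1320.9712.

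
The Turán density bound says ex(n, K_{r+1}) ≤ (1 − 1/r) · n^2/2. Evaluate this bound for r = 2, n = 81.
Turán density bound = (1/2) · 81^2/2 = 6561/4 ≈ 1640.25

Turán's theorem: ex(n, K_{r+1}) is achieved by the complete r-partite Turán graph T(n, r) with parts as balanced as possible, and is at most (1 − 1/r) · n^2/2. For r = 2, n = 81: the density bound is (1/2) · 6561/2 = 6561/4 ≈ 1640.25. The integer-valued extremum is e(T(81, 2)) = 1640, which is strictly less than the density bound 6561/4 since 2 ∤ 81 (the parts of T(81, 2) cannot all be equal).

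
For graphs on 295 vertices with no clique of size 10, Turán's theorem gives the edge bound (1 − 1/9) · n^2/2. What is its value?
Turán density bound = (8/9) · 295^2/2 = 348100/9 ≈ 38677.7778

Turán's theorem: ex(n, K_{r+1}) is achieved by the complete r-partite Turán graph T(n, r) with parts as balanced as possible, and is at most (1 − 1/r) · n^2/2. For r = 9, n = 295: the density bound is (8/9) · 87025/2 = 348100/9 ≈ 38677.7778. The integer-valued extremum is e(T(295, 9)) = 38677, which is strictly less than the density bound 348100/9 since 9 ∤ 295 (the parts of T(295, 9) cannot all be equal).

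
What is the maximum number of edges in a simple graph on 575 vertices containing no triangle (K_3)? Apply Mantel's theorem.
ex(575, K_3) = ⌊575^2/4⌋ = 82656

Mantel (1907): a triangle-free graph on n vertices has at most ⌊n^2/4⌋ edges, with equality for the complete bipartite graph K_{⌊n/2⌋, ⌈n/2⌉}. For n = 575: ⌊575^2/4⌋ = ⌊330625/4⌋ = 82656. The extremal graph is K_{287, 288}, which has 287·288 = 82656 edges.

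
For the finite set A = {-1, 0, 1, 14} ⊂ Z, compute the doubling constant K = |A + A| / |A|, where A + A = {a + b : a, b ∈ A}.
K = |A + A| / |A| = 9/4

Enumerate A + A = {a + b : a, b ∈ A}. With |A| = 4, there are |A|^2 = 16 ordered sum pairs; collecting distinct values, A + A = {-2, -1, 0, 1, 2, 13, 14, 15, 28}, so |A + A| = 9. Thus K = 9/4. For comparison, the minimum possible |A + A| over all 4-element sets is 2·4 − 1 = 7 (so min K = 7/4), attained only by arithmetic progressions.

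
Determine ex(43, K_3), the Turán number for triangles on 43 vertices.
ex(43, K_3) = ⌊43^2/4⌋ = 462

Mantel (1907): a triangle-free graph on n vertices has at most ⌊n^2/4⌋ edges, with equality for the complete bipartite graph K_{⌊n/2⌋, ⌈n/2⌉}. For n = 43: ⌊43^2/4⌋ = ⌊1849/4⌋ = 462. The extremal graph is K_{21, 22}, which has 21·22 = 462 edges.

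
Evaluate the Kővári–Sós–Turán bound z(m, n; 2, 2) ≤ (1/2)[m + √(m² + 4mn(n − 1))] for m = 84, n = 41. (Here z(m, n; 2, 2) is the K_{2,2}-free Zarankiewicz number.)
z(84, 41; 2, 2) ≤ (1/2)[84 + √(84² + 4·84·41·40)] = (1/2)[84 + √558096] = 415.5291

Kővári–Sós–Turán: let r_1, ..., r_84 be the row sums and z = Σ r_i the total number of 1s. Each pair of columns can share at most one row with both entries 1 (else a 2×2 all-ones block appears), so Σ_i C(r_i, 2) ≤ C(41, 2) = 820. By convexity Σ_i C(r_i, 2) ≥ 84·C(z/84, 2) = z(z − 84)/(2·84), giving z² − 84z − 84·41·40 ≤ 0 and hence z ≤ (1/2)[84 + √(7056 + 4·137760)] = (1/2)[84 + √558096] ≈ (1/2)(84 + 747.0582) = 415.5291.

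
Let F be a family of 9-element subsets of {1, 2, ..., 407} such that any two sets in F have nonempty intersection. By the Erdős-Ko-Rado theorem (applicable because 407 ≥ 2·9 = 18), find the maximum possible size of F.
max |F| = C(406, 8) = 17082453897995850

Erdős-Ko-Rado (1961): when n ≥ 2k, max |F| = C(n−1, k−1). The bound is attained by the star {A : i ∈ A} for any fixed i ∈ [n]. Here C(407−1, 9−1) = C(406, 8) = 17082453897995850.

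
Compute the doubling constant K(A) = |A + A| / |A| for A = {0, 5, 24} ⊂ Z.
K = |A + A| / |A| = 6/3 = 2

Enumerate A + A = {a + b : a, b ∈ A}. With |A| = 3, there are |A|^2 = 9 ordered sum pairs; collecting distinct values, A + A = {0, 5, 10, 24, 29, 48}, so |A + A| = 6. Thus K = 6/3 = 2. For comparison, the minimum possible |A + A| over all 3-element sets is 2·3 − 1 = 5 (so min K = 5/3), attained only by arithmetic progressions.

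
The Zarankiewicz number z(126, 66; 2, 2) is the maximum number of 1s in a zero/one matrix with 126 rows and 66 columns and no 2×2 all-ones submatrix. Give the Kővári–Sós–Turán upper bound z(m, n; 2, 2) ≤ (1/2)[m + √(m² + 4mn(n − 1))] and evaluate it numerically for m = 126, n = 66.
z(126, 66; 2, 2) ≤ (1/2)[126 + √(126² + 4·126·66·65)] = (1/2)[126 + √2178036] = 800.9085

Kővári–Sós–Turán: let r_1, ..., r_126 be the row sums and z = Σ r_i the total number of 1s. Each pair of columns can share at most one row with both entries 1 (else a 2×2 all-ones block appears), so Σ_i C(r_i, 2) ≤ C(66, 2) = 2145. By convexity Σ_i C(r_i, 2) ≥ 126·C(z/126, 2) = z(z − 126)/(2·126), giving z² − 126z − 126·66·65 ≤ 0 and hence z ≤ (1/2)[126 + √(15876 + 4·540540)] = (1/2)[126 + √2178036] ≈ (1/2)(126 + 1475.8171) = 800.9085.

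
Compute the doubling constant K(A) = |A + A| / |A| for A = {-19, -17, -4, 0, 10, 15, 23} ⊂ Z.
K = |A + A| / |A| = 26/7

Enumerate A + A = {a + b : a, b ∈ A}. With |A| = 7, there are |A|^2 = 49 ordered sum pairs; collecting distinct values, A + A = {-38, -36, -34, -23, -21, -19, -17, -9, -8, -7, -4, -2, 0, 4, 6, 10, 11, 15, 19, 20, 23, 25, 30, 33, 38, 46}, so |A + A| = 26. Thus K = 26/7. For comparison, the minimum possible |A + A| over all 7-element sets is 2·7 − 1 = 13 (so min K = 13/7), attained only by arithmetic progressions.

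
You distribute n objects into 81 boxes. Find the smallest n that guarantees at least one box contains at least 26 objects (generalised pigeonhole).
n = (26 − 1)·81 + 1 = 2026

By the generalised pigeonhole principle, to guarantee some box contains ≥ r objects we need more than (r − 1) · k objects total. Threshold: n = (r − 1) · k + 1. With r = 26 and k = 81: n = 25 · 81 + 1 = 2025 + 1 = 2026. For n = 2025 = 25 · 81, we can put exactly 25 objects in every box, avoiding 26 in any single one — so 2026 is tight.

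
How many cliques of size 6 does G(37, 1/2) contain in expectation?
E[# K_6] = C(37, 6) · (1/2)^C(6, 2) = 2324784 / 2^15 = 145299/2048 ≈ 70.946777

For each 6-subset S of vertices (there are C(37, 6) = 2324784 such S), let X_S = 1 if S induces a K_6 (all C(6, 2) = 15 edges present). Then P(X_S = 1) = (1/2)^15 = 1/32768. By linearity of expectation, E[# K_6] = C(37, 6) · (1/2)^15 = 2324784 / 32768 = 145299/2048 ≈ 70.946777.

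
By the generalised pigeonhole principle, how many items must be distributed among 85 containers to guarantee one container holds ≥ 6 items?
n = (6 − 1)·85 + 1 = 426

By the generalised pigeonhole principle, to guarantee some box contains ≥ r objects we need more than (r − 1) · k objects total. Threshold: n = (r − 1) · k + 1. With r = 6 and k = 85: n = 5 · 85 + 1 = 425 + 1 = 426. For n = 425 = 5 · 85, we can put exactly 5 objects in every box, avoiding 6 in any single one — so 426 is tight.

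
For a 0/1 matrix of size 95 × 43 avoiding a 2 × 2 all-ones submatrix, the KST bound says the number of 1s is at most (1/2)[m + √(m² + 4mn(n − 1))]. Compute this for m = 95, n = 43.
z(95, 43; 2, 2) ≤ (1/2)[95 + √(95² + 4·95·43·42)] = (1/2)[95 + √695305] = 464.4248

Kővári–Sós–Turán: let r_1, ..., r_95 be the row sums and z = Σ r_i the total number of 1s. Each pair of columns can share at most one row with both entries 1 (else a 2×2 all-ones block appears), so Σ_i C(r_i, 2) ≤ C(43, 2) = 903. By convexity Σ_i C(r_i, 2) ≥ 95·C(z/95, 2) = z(z − 95)/(2·95), giving z² − 95z − 95·43·42 ≤ 0 and hence z ≤ (1/2)[95 + √(9025 + 4·171570)] = (1/2)[95 + √695305] ≈ (1/2)(95 + 833.8495) = 464.4248.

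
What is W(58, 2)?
W(58, 2) = 58 + 1 = 59

A 2-term AP is any pair of integers, so a monochromatic 2-AP exists iff some colour is used at least twice. With 58 colours, the colouring i ↦ i on {1, ..., 58} uses each colour once, avoiding any monochromatic pair, so W(58, 2) > 58. For {1, ..., 59}, pigeonhole forces two integers of the same colour, which form a monochromatic 2-AP. Hence W(58, 2) = 59.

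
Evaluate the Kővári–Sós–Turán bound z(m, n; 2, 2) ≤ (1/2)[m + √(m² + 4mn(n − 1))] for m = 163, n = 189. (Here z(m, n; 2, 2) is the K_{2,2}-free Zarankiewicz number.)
z(163, 189; 2, 2) ≤ (1/2)[163 + √(163² + 4·163·189·188)] = (1/2)[163 + √23193433] = 2489.478

Kővári–Sós–Turán: let r_1, ..., r_163 be the row sums and z = Σ r_i the total number of 1s. Each pair of columns can share at most one row with both entries 1 (else a 2×2 all-ones block appears), so Σ_i C(r_i, 2) ≤ C(189, 2) = 17766. By convexity Σ_i C(r_i, 2) ≥ 163·C(z/163, 2) = z(z − 163)/(2·163), giving z² − 163z − 163·189·188 ≤ 0 and hence z ≤ (1/2)[163 + √(26569 + 4·5791716)] = (1/2)[163 + √23193433] ≈ (1/2)(163 + 4815.9561) = 2489.478.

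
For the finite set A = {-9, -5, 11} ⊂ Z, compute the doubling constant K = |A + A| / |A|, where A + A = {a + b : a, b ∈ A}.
K = |A + A| / |A| = 6/3 = 2

Enumerate A + A = {a + b : a, b ∈ A}. With |A| = 3, there are |A|^2 = 9 ordered sum pairs; collecting distinct values, A + A = {-18, -14, -10, 2, 6, 22}, so |A + A| = 6. Thus K = 6/3 = 2. For comparison, the minimum possible |A + A| over all 3-element sets is 2·3 − 1 = 5 (so min K = 5/3), attained only by arithmetic progressions.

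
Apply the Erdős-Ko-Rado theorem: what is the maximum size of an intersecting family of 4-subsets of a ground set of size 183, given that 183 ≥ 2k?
max |F| = C(182, 3) = 988260

The Erdős-Ko-Rado theorem states: for n ≥ 2k, an intersecting family of k-subsets of an n-element set has size at most C(n − 1, k − 1), with equality for 'star' families {A ⊆ [n] : |A| = k, i ∈ A} (fix an element i). For n = 183, k = 4: C(182, 3) = 988260.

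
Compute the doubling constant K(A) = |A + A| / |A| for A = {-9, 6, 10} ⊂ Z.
K = |A + A| / |A| = 6/3 = 2

Enumerate A + A = {a + b : a, b ∈ A}. With |A| = 3, there are |A|^2 = 9 ordered sum pairs; collecting distinct values, A + A = {-18, -3, 1, 12, 16, 20}, so |A + A| = 6. Thus K = 6/3 = 2. For comparison, the minimum possible |A + A| over all 3-element sets is 2·3 − 1 = 5 (so min K = 5/3), attained only by arithmetic progressions.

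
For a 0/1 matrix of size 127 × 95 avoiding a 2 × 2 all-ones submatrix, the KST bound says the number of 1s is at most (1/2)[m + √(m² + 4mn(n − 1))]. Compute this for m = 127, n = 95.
z(127, 95; 2, 2) ≤ (1/2)[127 + √(127² + 4·127·95·94)] = (1/2)[127 + √4552569] = 1130.3375

Kővári–Sós–Turán: let r_1, ..., r_127 be the row sums and z = Σ r_i the total number of 1s. Each pair of columns can share at most one row with both entries 1 (else a 2×2 all-ones block appears), so Σ_i C(r_i, 2) ≤ C(95, 2) = 4465. By convexity Σ_i C(r_i, 2) ≥ 127·C(z/127, 2) = z(z − 127)/(2·127), giving z² − 127z − 127·95·94 ≤ 0 and hence z ≤ (1/2)[127 + √(16129 + 4·1134110)] = (1/2)[127 + √4552569] ≈ (1/2)(127 + 2133.675) = 1130.3375.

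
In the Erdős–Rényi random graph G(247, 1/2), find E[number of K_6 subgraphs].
E[# K_6] = C(247, 6) · (1/2)^C(6, 2) = 296672379003 / 2^15 ≈ 9053722.503754

For each 6-subset S of vertices (there are C(247, 6) = 296672379003 such S), let X_S = 1 if S induces a K_6 (all C(6, 2) = 15 edges present). Then P(X_S = 1) = (1/2)^15 = 1/32768. By linearity of expectation, E[# K_6] = C(247, 6) · (1/2)^15 = 296672379003 / 32768 ≈ 9053722.503754.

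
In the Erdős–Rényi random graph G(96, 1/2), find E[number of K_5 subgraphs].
E[# K_5] = C(96, 5) · (1/2)^C(5, 2) = 61124064 / 2^10 = 1910127/32 = 59691.46875

For each 5-subset S of vertices (there are C(96, 5) = 61124064 such S), let X_S = 1 if S induces a K_5 (all C(5, 2) = 10 edges present). Then P(X_S = 1) = (1/2)^10 = 1/1024. By linearity of expectation, E[# K_5] = C(96, 5) · (1/2)^10 = 61124064 / 1024 = 1910127/32 = 59691.46875.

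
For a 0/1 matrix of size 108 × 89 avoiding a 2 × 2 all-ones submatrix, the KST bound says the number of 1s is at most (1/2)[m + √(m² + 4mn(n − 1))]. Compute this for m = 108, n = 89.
z(108, 89; 2, 2) ≤ (1/2)[108 + √(108² + 4·108·89·88)] = (1/2)[108 + √3395088] = 975.2882

Kővári–Sós–Turán: let r_1, ..., r_108 be the row sums and z = Σ r_i the total number of 1s. Each pair of columns can share at most one row with both entries 1 (else a 2×2 all-ones block appears), so Σ_i C(r_i, 2) ≤ C(89, 2) = 3916. By convexity Σ_i C(r_i, 2) ≥ 108·C(z/108, 2) = z(z − 108)/(2·108), giving z² − 108z − 108·89·88 ≤ 0 and hence z ≤ (1/2)[108 + √(11664 + 4·845856)] = (1/2)[108 + √3395088] ≈ (1/2)(108 + 1842.5765) = 975.2882.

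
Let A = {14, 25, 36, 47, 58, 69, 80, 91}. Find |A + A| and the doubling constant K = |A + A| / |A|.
K = |A + A| / |A| = 15/8

Enumerate A + A = {a + b : a, b ∈ A}. With |A| = 8, there are |A|^2 = 64 ordered sum pairs; collecting distinct values, A + A = {28, 39, 50, 61, 72, 83, 94, 105, 116, 127, 138, 149, 160, 171, 182}, so |A + A| = 15. Thus K = 15/8. Here |A + A| = 2|A| − 1 = 15, the minimum possible — so K = 15/8 is minimal, which holds iff A is an arithmetic progression.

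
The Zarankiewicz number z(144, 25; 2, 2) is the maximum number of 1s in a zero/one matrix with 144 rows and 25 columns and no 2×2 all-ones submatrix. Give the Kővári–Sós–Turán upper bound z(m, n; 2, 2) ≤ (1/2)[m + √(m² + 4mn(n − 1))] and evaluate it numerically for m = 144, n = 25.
z(144, 25; 2, 2) ≤ (1/2)[144 + √(144² + 4·144·25·24)] = (1/2)[144 + √366336] = 374.6285

Kővári–Sós–Turán: let r_1, ..., r_144 be the row sums and z = Σ r_i the total number of 1s. Each pair of columns can share at most one row with both entries 1 (else a 2×2 all-ones block appears), so Σ_i C(r_i, 2) ≤ C(25, 2) = 300. By convexity Σ_i C(r_i, 2) ≥ 144·C(z/144, 2) = z(z − 144)/(2·144), giving z² − 144z − 144·25·24 ≤ 0 and hence z ≤ (1/2)[144 + √(20736 + 4·86400)] = (1/2)[144 + √366336] ≈ (1/2)(144 + 605.257) = 374.6285.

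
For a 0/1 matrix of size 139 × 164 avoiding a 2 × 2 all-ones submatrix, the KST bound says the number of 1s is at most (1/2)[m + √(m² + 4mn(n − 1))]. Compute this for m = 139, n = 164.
z(139, 164; 2, 2) ≤ (1/2)[139 + √(139² + 4·139·164·163)] = (1/2)[139 + √14882313] = 1998.3801

Kővári–Sós–Turán: let r_1, ..., r_139 be the row sums and z = Σ r_i the total number of 1s. Each pair of columns can share at most one row with both entries 1 (else a 2×2 all-ones block appears), so Σ_i C(r_i, 2) ≤ C(164, 2) = 13366. By convexity Σ_i C(r_i, 2) ≥ 139·C(z/139, 2) = z(z − 139)/(2·139), giving z² − 139z − 139·164·163 ≤ 0 and hence z ≤ (1/2)[139 + √(19321 + 4·3715748)] = (1/2)[139 + √14882313] ≈ (1/2)(139 + 3857.7601) = 1998.3801.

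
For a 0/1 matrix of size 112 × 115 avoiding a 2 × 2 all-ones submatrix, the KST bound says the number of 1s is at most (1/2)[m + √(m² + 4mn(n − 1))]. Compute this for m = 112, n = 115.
z(112, 115; 2, 2) ≤ (1/2)[112 + √(112² + 4·112·115·114)] = (1/2)[112 + √5885824] = 1269.0359

Kővári–Sós–Turán: let r_1, ..., r_112 be the row sums and z = Σ r_i the total number of 1s. Each pair of columns can share at most one row with both entries 1 (else a 2×2 all-ones block appears), so Σ_i C(r_i, 2) ≤ C(115, 2) = 6555. By convexity Σ_i C(r_i, 2) ≥ 112·C(z/112, 2) = z(z − 112)/(2·112), giving z² − 112z − 112·115·114 ≤ 0 and hence z ≤ (1/2)[112 + √(12544 + 4·1468320)] = (1/2)[112 + √5885824] ≈ (1/2)(112 + 2426.0717) = 1269.0359.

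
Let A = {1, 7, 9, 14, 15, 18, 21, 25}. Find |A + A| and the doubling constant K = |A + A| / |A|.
K = |A + A| / |A| = 29/8

Enumerate A + A = {a + b : a, b ∈ A}. With |A| = 8, there are |A|^2 = 64 ordered sum pairs; collecting distinct values, A + A = {2, 8, 10, 14, 15, 16, 18, 19, 21, 22, 23, 24, 25, 26, 27, 28, 29, 30, 32, 33, 34, 35, 36, 39, 40, 42, 43, 46, 50}, so |A + A| = 29. Thus K = 29/8. For comparison, the minimum possible |A + A| over all 8-element sets is 2·8 − 1 = 15 (so min K = 15/8), attained only by arithmetic progressions.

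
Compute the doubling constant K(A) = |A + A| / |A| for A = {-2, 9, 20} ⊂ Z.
K = |A + A| / |A| = 5/3

Enumerate A + A = {a + b : a, b ∈ A}. With |A| = 3, there are |A|^2 = 9 ordered sum pairs; collecting distinct values, A + A = {-4, 7, 18, 29, 40}, so |A + A| = 5. Thus K = 5/3. Here |A + A| = 2|A| − 1 = 5, the minimum possible — so K = 5/3 is minimal, which holds iff A is an arithmetic progression.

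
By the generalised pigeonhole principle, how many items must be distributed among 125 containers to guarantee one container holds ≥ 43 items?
n = (43 − 1)·125 + 1 = 5251

By the generalised pigeonhole principle, to guarantee some box contains ≥ r objects we need more than (r − 1) · k objects total. Threshold: n = (r − 1) · k + 1. With r = 43 and k = 125: n = 42 · 125 + 1 = 5250 + 1 = 5251. For n = 5250 = 42 · 125, we can put exactly 42 objects in every box, avoiding 43 in any single one — so 5251 is tight.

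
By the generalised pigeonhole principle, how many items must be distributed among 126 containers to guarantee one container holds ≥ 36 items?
n = (36 − 1)·126 + 1 = 4411

By the generalised pigeonhole principle, to guarantee some box contains ≥ r objects we need more than (r − 1) · k objects total. Threshold: n = (r − 1) · k + 1. With r = 36 and k = 126: n = 35 · 126 + 1 = 4410 + 1 = 4411. For n = 4410 = 35 · 126, we can put exactly 35 objects in every box, avoiding 36 in any single one — so 4411 is tight.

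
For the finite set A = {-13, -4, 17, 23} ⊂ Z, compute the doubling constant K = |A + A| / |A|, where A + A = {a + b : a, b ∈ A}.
K = |A + A| / |A| = 10/4 = 5/2

Enumerate A + A = {a + b : a, b ∈ A}. With |A| = 4, there are |A|^2 = 16 ordered sum pairs; collecting distinct values, A + A = {-26, -17, -8, 4, 10, 13, 19, 34, 40, 46}, so |A + A| = 10. Thus K = 10/4 = 5/2. For comparison, the minimum possible |A + A| over all 4-element sets is 2·4 − 1 = 7 (so min K = 7/4), attained only by arithmetic progressions.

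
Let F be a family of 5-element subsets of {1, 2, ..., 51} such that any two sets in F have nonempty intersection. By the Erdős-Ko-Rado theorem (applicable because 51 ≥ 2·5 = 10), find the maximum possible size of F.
max |F| = C(50, 4) = 230300

Erdős-Ko-Rado (1961): when n ≥ 2k, max |F| = C(n−1, k−1). The bound is attained by the star {A : i ∈ A} for any fixed i ∈ [n]. Here C(51−1, 5−1) = C(50, 4) = 230300.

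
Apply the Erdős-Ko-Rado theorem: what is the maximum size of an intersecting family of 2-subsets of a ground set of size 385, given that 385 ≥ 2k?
max |F| = C(384, 1) = 384

Erdős-Ko-Rado (1961): when n ≥ 2k, max |F| = C(n−1, k−1). The bound is attained by the star {A : i ∈ A} for any fixed i ∈ [n]. Here C(385−1, 2−1) = C(384, 1) = 384.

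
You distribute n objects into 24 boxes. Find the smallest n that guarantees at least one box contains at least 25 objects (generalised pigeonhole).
n = (25 − 1)·24 + 1 = 577

By the generalised pigeonhole principle, to guarantee some box contains ≥ r objects we need more than (r − 1) · k objects total. Threshold: n = (r − 1) · k + 1. With r = 25 and k = 24: n = 24 · 24 + 1 = 576 + 1 = 577. For n = 576 = 24 · 24, we can put exactly 24 objects in every box, avoiding 25 in any single one — so 577 is tight.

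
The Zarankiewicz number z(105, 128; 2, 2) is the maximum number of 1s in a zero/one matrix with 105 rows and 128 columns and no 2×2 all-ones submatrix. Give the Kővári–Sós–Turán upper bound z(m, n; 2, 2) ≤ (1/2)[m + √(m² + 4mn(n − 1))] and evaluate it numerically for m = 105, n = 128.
z(105, 128; 2, 2) ≤ (1/2)[105 + √(105² + 4·105·128·127)] = (1/2)[105 + √6838545] = 1360.0306

Kővári–Sós–Turán: let r_1, ..., r_105 be the row sums and z = Σ r_i the total number of 1s. Each pair of columns can share at most one row with both entries 1 (else a 2×2 all-ones block appears), so Σ_i C(r_i, 2) ≤ C(128, 2) = 8128. By convexity Σ_i C(r_i, 2) ≥ 105·C(z/105, 2) = z(z − 105)/(2·105), giving z² − 105z − 105·128·127 ≤ 0 and hence z ≤ (1/2)[105 + √(11025 + 4·1706880)] = (1/2)[105 + √6838545] ≈ (1/2)(105 + 2615.0612) = 1360.0306.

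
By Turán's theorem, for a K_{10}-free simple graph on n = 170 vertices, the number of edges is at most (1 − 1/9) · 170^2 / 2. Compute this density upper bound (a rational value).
Turán density bound = (8/9) · 170^2/2 = 115600/9 ≈ 12844.4444

Turán's theorem: ex(n, K_{r+1}) is achieved by the complete r-partite Turán graph T(n, r) with parts as balanced as possible, and is at most (1 − 1/r) · n^2/2. For r = 9, n = 170: the density bound is (8/9) · 28900/2 = 115600/9 ≈ 12844.4444. The integer-valued extremum is e(T(170, 9)) = 12844, which is strictly less than the density bound 115600/9 since 9 ∤ 170 (the parts of T(170, 9) cannot all be equal).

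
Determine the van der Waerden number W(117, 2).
W(117, 2) = 117 + 1 = 118

A 2-term AP is any pair of integers, so a monochromatic 2-AP exists iff some colour is used at least twice. With 117 colours, the colouring i ↦ i on {1, ..., 117} uses each colour once, avoiding any monochromatic pair, so W(117, 2) > 117. For {1, ..., 118}, pigeonhole forces two integers of the same colour, which form a monochromatic 2-AP. Hence W(117, 2) = 118.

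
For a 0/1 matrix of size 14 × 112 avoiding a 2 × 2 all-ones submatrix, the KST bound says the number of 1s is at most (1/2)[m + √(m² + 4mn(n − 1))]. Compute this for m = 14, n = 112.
z(14, 112; 2, 2) ≤ (1/2)[14 + √(14² + 4·14·112·111)] = (1/2)[14 + √696388] = 424.2493

Kővári–Sós–Turán: let r_1, ..., r_14 be the row sums and z = Σ r_i the total number of 1s. Each pair of columns can share at most one row with both entries 1 (else a 2×2 all-ones block appears), so Σ_i C(r_i, 2) ≤ C(112, 2) = 6216. By convexity Σ_i C(r_i, 2) ≥ 14·C(z/14, 2) = z(z − 14)/(2·14), giving z² − 14z − 14·112·111 ≤ 0 and hence z ≤ (1/2)[14 + √(196 + 4·174048)] = (1/2)[14 + √696388] ≈ (1/2)(14 + 834.4987) = 424.2493.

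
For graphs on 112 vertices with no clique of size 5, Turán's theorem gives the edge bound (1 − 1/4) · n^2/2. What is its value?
Turán density bound = (3/4) · 112^2/2 = 4704

Turán's theorem: ex(n, K_{r+1}) is achieved by the complete r-partite Turán graph T(n, r) with parts as balanced as possible, and is at most (1 − 1/r) · n^2/2. For r = 4, n = 112: the density bound is (3/4) · 12544/2 = 4704. Since 4 ∣ 112, the Turán graph T(112, 4) has parts of equal size 28, and its edge count e(T(112, 4)) = 4704 attains the density bound exactly.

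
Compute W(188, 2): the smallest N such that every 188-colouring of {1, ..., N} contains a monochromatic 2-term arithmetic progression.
W(188, 2) = 188 + 1 = 189

A 2-term AP is any pair of integers, so a monochromatic 2-AP exists iff some colour is used at least twice. With 188 colours, the colouring i ↦ i on {1, ..., 188} uses each colour once, avoiding any monochromatic pair, so W(188, 2) > 188. For {1, ..., 189}, pigeonhole forces two integers of the same colour, which form a monochromatic 2-AP. Hence W(188, 2) = 189.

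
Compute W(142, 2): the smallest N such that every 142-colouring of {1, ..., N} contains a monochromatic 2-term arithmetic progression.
W(142, 2) = 142 + 1 = 143

A 2-term AP is any pair of integers, so a monochromatic 2-AP exists iff some colour is used at least twice. With 142 colours, the colouring i ↦ i on {1, ..., 142} uses each colour once, avoiding any monochromatic pair, so W(142, 2) > 142. For {1, ..., 143}, pigeonhole forces two integers of the same colour, which form a monochromatic 2-AP. Hence W(142, 2) = 143.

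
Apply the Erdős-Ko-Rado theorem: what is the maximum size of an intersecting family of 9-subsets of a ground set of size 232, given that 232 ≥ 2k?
max |F| = C(231, 8) = 177891195843900

Erdős-Ko-Rado (1961): when n ≥ 2k, max |F| = C(n−1, k−1). The bound is attained by the star {A : i ∈ A} for any fixed i ∈ [n]. Here C(232−1, 9−1) = C(231, 8) = 177891195843900.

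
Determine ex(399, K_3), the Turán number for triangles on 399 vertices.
ex(399, K_3) = ⌊399^2/4⌋ = 39800

Mantel (1907): a triangle-free graph on n vertices has at most ⌊n^2/4⌋ edges, with equality for the complete bipartite graph K_{⌊n/2⌋, ⌈n/2⌉}. For n = 399: ⌊399^2/4⌋ = ⌊159201/4⌋ = 39800. The extremal graph is K_{199, 200}, which has 199·200 = 39800 edges.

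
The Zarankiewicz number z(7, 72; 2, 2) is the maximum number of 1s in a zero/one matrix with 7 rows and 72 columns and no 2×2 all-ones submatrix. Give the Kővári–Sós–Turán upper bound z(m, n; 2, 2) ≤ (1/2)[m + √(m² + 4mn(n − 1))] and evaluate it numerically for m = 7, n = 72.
z(7, 72; 2, 2) ≤ (1/2)[7 + √(7² + 4·7·72·71)] = (1/2)[7 + √143185] = 192.699

Kővári–Sós–Turán: let r_1, ..., r_7 be the row sums and z = Σ r_i the total number of 1s. Each pair of columns can share at most one row with both entries 1 (else a 2×2 all-ones block appears), so Σ_i C(r_i, 2) ≤ C(72, 2) = 2556. By convexity Σ_i C(r_i, 2) ≥ 7·C(z/7, 2) = z(z − 7)/(2·7), giving z² − 7z − 7·72·71 ≤ 0 and hence z ≤ (1/2)[7 + √(49 + 4·35784)] = (1/2)[7 + √143185] ≈ (1/2)(7 + 378.3979) = 192.699.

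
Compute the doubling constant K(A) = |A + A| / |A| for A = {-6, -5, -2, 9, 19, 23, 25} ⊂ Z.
K = |A + A| / |A| = 26/7

Enumerate A + A = {a + b : a, b ∈ A}. With |A| = 7, there are |A|^2 = 49 ordered sum pairs; collecting distinct values, A + A = {-12, -11, -10, -8, -7, -4, 3, 4, 7, 13, 14, 17, 18, 19, 20, 21, 23, 28, 32, 34, 38, 42, 44, 46, 48, 50}, so |A + A| = 26. Thus K = 26/7. For comparison, the minimum possible |A + A| over all 7-element sets is 2·7 − 1 = 13 (so min K = 13/7), attained only by arithmetic progressions.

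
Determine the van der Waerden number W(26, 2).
W(26, 2) = 26 + 1 = 27

A 2-term AP is any pair of integers, so a monochromatic 2-AP exists iff some colour is used at least twice. With 26 colours, the colouring i ↦ i on {1, ..., 26} uses each colour once, avoiding any monochromatic pair, so W(26, 2) > 26. For {1, ..., 27}, pigeonhole forces two integers of the same colour, which form a monochromatic 2-AP. Hence W(26, 2) = 27.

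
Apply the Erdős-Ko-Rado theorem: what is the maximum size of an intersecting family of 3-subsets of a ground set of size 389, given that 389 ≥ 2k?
max |F| = C(388, 2) = 75078

The Erdős-Ko-Rado theorem states: for n ≥ 2k, an intersecting family of k-subsets of an n-element set has size at most C(n − 1, k − 1), with equality for 'star' families {A ⊆ [n] : |A| = k, i ∈ A} (fix an element i). For n = 389, k = 3: C(388, 2) = 75078.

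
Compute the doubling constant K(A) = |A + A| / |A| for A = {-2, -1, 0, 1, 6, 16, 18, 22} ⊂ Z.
K = |A + A| / |A| = 30/8 = 15/4

Enumerate A + A = {a + b : a, b ∈ A}. With |A| = 8, there are |A|^2 = 64 ordered sum pairs; collecting distinct values, A + A = {-4, -3, -2, -1, 0, 1, 2, 4, 5, 6, 7, 12, 14, 15, 16, 17, 18, 19, 20, 21, 22, 23, 24, 28, 32, 34, 36, 38, 40, 44}, so |A + A| = 30. Thus K = 30/8 = 15/4. For comparison, the minimum possible |A + A| over all 8-element sets is 2·8 − 1 = 15 (so min K = 15/8), attained only by arithmetic progressions.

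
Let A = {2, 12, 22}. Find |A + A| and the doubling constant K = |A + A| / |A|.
K = |A + A| / |A| = 5/3

Enumerate A + A = {a + b : a, b ∈ A}. With |A| = 3, there are |A|^2 = 9 ordered sum pairs; collecting distinct values, A + A = {4, 14, 24, 34, 44}, so |A + A| = 5. Thus K = 5/3. Here |A + A| = 2|A| − 1 = 5, the minimum possible — so K = 5/3 is minimal, which holds iff A is an arithmetic progression.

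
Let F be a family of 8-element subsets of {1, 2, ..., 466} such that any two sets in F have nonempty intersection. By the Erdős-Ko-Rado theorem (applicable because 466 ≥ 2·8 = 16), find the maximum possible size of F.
max |F| = C(465, 7) = 891322369585560

Erdős-Ko-Rado (1961): when n ≥ 2k, max |F| = C(n−1, k−1). The bound is attained by the star {A : i ∈ A} for any fixed i ∈ [n]. Here C(466−1, 8−1) = C(465, 7) = 891322369585560.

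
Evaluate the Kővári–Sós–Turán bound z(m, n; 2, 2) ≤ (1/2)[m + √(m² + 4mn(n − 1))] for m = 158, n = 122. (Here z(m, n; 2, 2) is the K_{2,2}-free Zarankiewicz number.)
z(158, 122; 2, 2) ≤ (1/2)[158 + √(158² + 4·158·122·121)] = (1/2)[158 + √9354548] = 1608.2603

Kővári–Sós–Turán: let r_1, ..., r_158 be the row sums and z = Σ r_i the total number of 1s. Each pair of columns can share at most one row with both entries 1 (else a 2×2 all-ones block appears), so Σ_i C(r_i, 2) ≤ C(122, 2) = 7381. By convexity Σ_i C(r_i, 2) ≥ 158·C(z/158, 2) = z(z − 158)/(2·158), giving z² − 158z − 158·122·121 ≤ 0 and hence z ≤ (1/2)[158 + √(24964 + 4·2332396)] = (1/2)[158 + √9354548] ≈ (1/2)(158 + 3058.5206) = 1608.2603.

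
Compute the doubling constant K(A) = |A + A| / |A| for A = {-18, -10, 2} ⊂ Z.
K = |A + A| / |A| = 6/3 = 2

Enumerate A + A = {a + b : a, b ∈ A}. With |A| = 3, there are |A|^2 = 9 ordered sum pairs; collecting distinct values, A + A = {-36, -28, -20, -16, -8, 4}, so |A + A| = 6. Thus K = 6/3 = 2. For comparison, the minimum possible |A + A| over all 3-element sets is 2·3 − 1 = 5 (so min K = 5/3), attained only by arithmetic progressions.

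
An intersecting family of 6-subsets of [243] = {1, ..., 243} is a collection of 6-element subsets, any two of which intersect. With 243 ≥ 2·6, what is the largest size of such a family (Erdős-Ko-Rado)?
max |F| = C(242, 5) = 6634944008

Erdős-Ko-Rado (1961): when n ≥ 2k, max |F| = C(n−1, k−1). The bound is attained by the star {A : i ∈ A} for any fixed i ∈ [n]. Here C(243−1, 6−1) = C(242, 5) = 6634944008.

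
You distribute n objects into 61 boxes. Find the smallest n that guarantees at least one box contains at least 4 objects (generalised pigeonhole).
n = (4 − 1)·61 + 1 = 184

By the generalised pigeonhole principle, to guarantee some box contains ≥ r objects we need more than (r − 1) · k objects total. Threshold: n = (r − 1) · k + 1. With r = 4 and k = 61: n = 3 · 61 + 1 = 183 + 1 = 184. For n = 183 = 3 · 61, we can put exactly 3 objects in every box, avoiding 4 in any single one — so 184 is tight.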